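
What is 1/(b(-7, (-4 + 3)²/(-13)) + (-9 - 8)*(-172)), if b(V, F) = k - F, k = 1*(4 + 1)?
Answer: 13/38078 ≈ 0.00034140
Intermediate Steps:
k = 5 (k = 1*5 = 5)
b(V, F) = 5 - F
1/(b(-7, (-4 + 3)²/(-13)) + (-9 - 8)*(-172)) = 1/((5 - (-4 + 3)²/(-13)) + (-9 - 8)*(-172)) = 1/((5 - (-1)²*(-1)/13) - 17*(-172)) = 1/((5 - (-1)/13) + 2924) = 1/((5 - 1*(-1/13)) + 2924) = 1/((5 + 1/13) + 2924) = 1/(66/13 + 2924) = 1/(38078/13) = 13/38078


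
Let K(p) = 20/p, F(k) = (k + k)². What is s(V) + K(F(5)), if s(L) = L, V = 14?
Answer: 71/5 ≈ 14.200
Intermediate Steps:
F(k) = 4*k² (F(k) = (2*k)² = 4*k²)
s(V) + K(F(5)) = 14 + 20/((4*5²)) = 14 + 20/((4*25)) = 14 + 20/100 = 14 + 20*(1/100) = 14 + ⅕ = 71/5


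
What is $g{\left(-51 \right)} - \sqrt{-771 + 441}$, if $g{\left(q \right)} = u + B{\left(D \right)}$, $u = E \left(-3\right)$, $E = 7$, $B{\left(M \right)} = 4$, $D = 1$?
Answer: $-17 - i \sqrt{330} \approx -17.0 - 18.166 i$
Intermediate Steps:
$u = -21$ ($u = 7 \left(-3\right) = -21$)
$g{\left(q \right)} = -17$ ($g{\left(q \right)} = -21 + 4 = -17$)
$g{\left(-51 \right)} - \sqrt{-771 + 441} = -17 - \sqrt{-771 + 441} = -17 - \sqrt{-330} = -17 - i \sqrt{330}$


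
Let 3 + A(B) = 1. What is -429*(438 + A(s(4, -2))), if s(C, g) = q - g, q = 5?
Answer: -187044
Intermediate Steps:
s(C, g) = 5 - g
A(B) = -2 (A(B) = -3 + 1 = -2)
-429*(438 + A(s(4, -2))) = -429*(438 - 2) = -429*436 = -187044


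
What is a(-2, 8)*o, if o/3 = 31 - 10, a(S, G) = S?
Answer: -126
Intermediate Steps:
o = 63 (o = 3*(31 - 10) = 3*21 = 63)
a(-2, 8)*o = -2*63 = -126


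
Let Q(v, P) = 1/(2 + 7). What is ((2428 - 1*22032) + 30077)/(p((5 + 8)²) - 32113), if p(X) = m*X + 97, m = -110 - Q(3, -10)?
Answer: -94257/455623 ≈ -0.20688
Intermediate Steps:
Q(v, P) = ⅑ (Q(v, P) = 1/9 = ⅑)
m = -991/9 (m = -110 - 1*⅑ = -110 - ⅑ = -991/9 ≈ -110.11)
p(X) = 97 - 991*X/9 (p(X) = -991*X/9 + 97 = 97 - 991*X/9)
((2428 - 1*22032) + 30077)/(p((5 + 8)²) - 32113) = ((2428 - 1*22032) + 30077)/((97 - 991*(5 + 8)²/9) - 32113) = ((2428 - 22032) + 30077)/((97 - 991/9*13²) - 32113) = (-19604 + 30077)/((97 - 991/9*169) - 32113) = 10473/((97 - 167479/9) - 32113) = 10473/(-166606/9 - 32113) = 10473/(-455623/9) = 10473*(-9/455623) = -94257/455623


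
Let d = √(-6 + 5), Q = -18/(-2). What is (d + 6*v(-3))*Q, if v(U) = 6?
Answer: 324 + 9*I ≈ 324.0 + 9.0*I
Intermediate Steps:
Q = 9 (Q = -18*(-1)/2 = -6*(-3/2) = 9)
d = I (d = √(-1) = I ≈ 1.0*I)
(d + 6*v(-3))*Q = (I + 6*6)*9 = (I + 36)*9 = (36 + I)*9 = 324 + 9*I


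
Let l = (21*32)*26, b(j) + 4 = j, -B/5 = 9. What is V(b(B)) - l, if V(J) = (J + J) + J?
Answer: -17619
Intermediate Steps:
B = -45 (B = -5*9 = -45)
b(j) = -4 + j
V(J) = 3*J (V(J) = 2*J + J = 3*J)
l = 17472 (l = 672*26 = 17472)
V(b(B)) - l = 3*(-4 - 45) - 1*17472 = 3*(-49) - 17472 = -147 - 17472 = -17619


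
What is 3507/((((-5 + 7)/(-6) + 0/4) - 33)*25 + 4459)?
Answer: 10521/10877 ≈ 0.96727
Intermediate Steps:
3507/((((-5 + 7)/(-6) + 0/4) - 33)*25 + 4459) = 3507/(((2*(-1/6) + 0*(1/4)) - 33)*25 + 4459) = 3507/(((-1/3 + 0) - 33)*25 + 4459) = 3507/((-1/3 - 33)*25 + 4459) = 3507/(-100/3*25 + 4459) = 3507/(-2500/3 + 4459) = 3507/(10877/3) = 3507*(3/10877) = 10521/10877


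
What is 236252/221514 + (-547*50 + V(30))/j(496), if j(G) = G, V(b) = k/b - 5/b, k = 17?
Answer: -3713211439/68669340 ≈ -54.074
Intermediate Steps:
V(b) = 12/b (V(b) = 17/b - 5/b = 12/b)
236252/221514 + (-547*50 + V(30))/j(496) = 236252/221514 + (-547*50 + 12/30)/496 = 236252*(1/221514) + (-27350 + 12*(1/30))*(1/496) = 118126/110757 + (-27350 + 2/5)*(1/496) = 118126/110757 - 136748/5*1/496 = 118126/110757 - 34187/620 = -3713211439/68669340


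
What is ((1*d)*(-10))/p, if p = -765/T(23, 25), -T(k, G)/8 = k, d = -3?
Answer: 368/51 ≈ 7.2157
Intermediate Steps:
T(k, G) = -8*k
p = 765/184 (p = -765/((-8*23)) = -765/(-184) = -765*(-1/184) = 765/184 ≈ 4.1576)
((1*d)*(-10))/p = ((1*(-3))*(-10))/(765/184) = -3*(-10)*(184/765) = 30*(184/765) = 368/51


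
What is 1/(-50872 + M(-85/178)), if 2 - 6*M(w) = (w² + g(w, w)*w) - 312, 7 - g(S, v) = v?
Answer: -356/18091603 ≈ -1.9678e-5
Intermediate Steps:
g(S, v) = 7 - v
M(w) = 157/3 - w²/6 - w*(7 - w)/6 (M(w) = ⅓ - ((w² + (7 - w)*w) - 312)/6 = ⅓ - ((w² + w*(7 - w)) - 312)/6 = ⅓ - (-312 + w² + w*(7 - w))/6 = ⅓ + (52 - w²/6 - w*(7 - w)/6) = 157/3 - w²/6 - w*(7 - w)/6)
1/(-50872 + M(-85/178)) = 1/(-50872 + (157/3 - (-595)/(6*178))) = 1/(-50872 + (157/3 - 7/6*(-85/178))) = 1/(-50872 + (157/3 + 595/1068)) = 1/(-50872 + 18829/356) = 1/(-18091603/356) = -356/18091603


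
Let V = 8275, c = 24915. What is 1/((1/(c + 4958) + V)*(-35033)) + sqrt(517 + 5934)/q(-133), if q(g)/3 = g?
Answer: -29873/8660125229508 - sqrt(6451)/399 ≈ -0.20130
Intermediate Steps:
q(g) = 3*g
1/((1/(c + 4958) + V)*(-35033)) + sqrt(517 + 5934)/q(-133) = 1/((1/(24915 + 4958) + 8275)*(-35033)) + sqrt(517 + 5934)/((3*(-133))) = -1/35033/(1/29873 + 8275) + sqrt(6451)/(-399) = -1/35033/(1/29873 + 8275) + sqrt(6451)*(-1/399) = -1/35033/(247199076/29873) - sqrt(6451)/399 = (29873/247199076)*(-1/35033) - sqrt(6451)/399 = -29873/8660125229508 - sqrt(6451)/399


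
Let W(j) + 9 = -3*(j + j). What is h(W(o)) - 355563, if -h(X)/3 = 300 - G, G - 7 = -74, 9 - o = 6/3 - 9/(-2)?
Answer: -356664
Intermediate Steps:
o = 5/2 (o = 9 - (6/3 - 9/(-2)) = 9 - (6*(1/3) - 9*(-1/2)) = 9 - (2 + 9/2) = 9 - 1*13/2 = 9 - 13/2 = 5/2 ≈ 2.5000)
W(j) = -9 - 6*j (W(j) = -9 - 3*(j + j) = -9 - 6*j)
G = -67 (G = 7 - 74 = -67)
h(X) = -1101 (h(X) = -3*(300 - 1*(-67)) = -3*(300 + 67) = -3*367 = -1101)
h(W(o)) - 355563 = -1101 - 355563 = -356664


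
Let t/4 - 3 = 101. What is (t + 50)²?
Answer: 217156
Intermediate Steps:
t = 416 (t = 12 + 4*101 = 12 + 404 = 416)
(t + 50)² = (416 + 50)² = 466² = 217156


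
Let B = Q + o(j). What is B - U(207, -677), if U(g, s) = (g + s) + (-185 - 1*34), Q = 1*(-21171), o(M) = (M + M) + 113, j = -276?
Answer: -20921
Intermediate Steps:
o(M) = 113 + 2*M (o(M) = 2*M + 113 = 113 + 2*M)
Q = -21171
B = -21610 (B = -21171 + (113 + 2*(-276)) = -21171 + (113 - 552) = -21171 - 439 = -21610)
U(g, s) = -219 + g + s (U(g, s) = (g + s) + (-185 - 34) = (g + s) - 219 = -219 + g + s)
B - U(207, -677) = -21610 - (-219 + 207 - 677) = -21610 - 1*(-689) = -21610 + 689 = -20921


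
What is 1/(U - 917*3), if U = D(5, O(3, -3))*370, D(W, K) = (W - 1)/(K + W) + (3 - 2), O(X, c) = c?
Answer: -1/1641 ≈ -0.00060938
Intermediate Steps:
D(W, K) = 1 + (-1 + W)/(K + W) (D(W, K) = (-1 + W)/(K + W) + 1 = 1 + (-1 + W)/(K + W))
U = 1110 (U = ((-1 - 3 + 2*5)/(-3 + 5))*370 = ((-1 - 3 + 10)/2)*370 = ((½)*6)*370 = 3*370 = 1110)
1/(U - 917*3) = 1/(1110 - 917*3) = 1/(1110 - 2751) = 1/(-1641) = -1/1641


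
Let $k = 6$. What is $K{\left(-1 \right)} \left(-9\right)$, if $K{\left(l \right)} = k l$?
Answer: $54$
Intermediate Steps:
$K{\left(l \right)} = 6 l$
$K{\left(-1 \right)} \left(-9\right) = 6 \left(-1\right) \left(-9\right) = \left(-6\right) \left(-9\right) = 54$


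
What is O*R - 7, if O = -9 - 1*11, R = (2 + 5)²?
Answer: -987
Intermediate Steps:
R = 49 (R = 7² = 49)
O = -20 (O = -9 - 11 = -20)
O*R - 7 = -20*49 - 7 = -980 - 7 = -987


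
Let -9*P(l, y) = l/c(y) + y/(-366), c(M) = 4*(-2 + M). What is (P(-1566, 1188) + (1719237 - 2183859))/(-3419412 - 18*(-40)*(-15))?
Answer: 67227028933/496324234704 ≈ 0.13545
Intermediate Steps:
c(M) = -8 + 4*M
P(l, y) = y/3294 - l/(9*(-8 + 4*y)) (P(l, y) = -(l/(-8 + 4*y) + y/(-366))/9 = -(l/(-8 + 4*y) + y*(-1/366))/9 = -(l/(-8 + 4*y) - y/366)/9 = -(-y/366 + l/(-8 + 4*y))/9 = y/3294 - l/(9*(-8 + 4*y)))
(P(-1566, 1188) + (1719237 - 2183859))/(-3419412 - 18*(-40)*(-15)) = ((-1/36*(-1566) + (1/3294)*1188*(-2 + 1188))/(-2 + 1188) + (1719237 - 2183859))/(-3419412 - 18*(-40)*(-15)) = ((87/2 + (1/3294)*1188*1186)/1186 - 464622)/(-3419412 + 720*(-15)) = ((87/2 + 26092/61)/1186 - 464622)/(-3419412 - 10800) = ((1/1186)*(57491/122) - 464622)/(-3430212) = (57491/144692 - 464622)*(-1/3430212) = -67227028933/144692*(-1/3430212) = 67227028933/496324234704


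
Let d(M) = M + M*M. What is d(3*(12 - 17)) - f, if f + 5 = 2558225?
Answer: -2558010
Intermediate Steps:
f = 2558220 (f = -5 + 2558225 = 2558220)
d(M) = M + M²
d(3*(12 - 17)) - f = (3*(12 - 17))*(1 + 3*(12 - 17)) - 1*2558220 = (3*(-5))*(1 + 3*(-5)) - 2558220 = -15*(1 - 15) - 2558220 = -15*(-14) - 2558220 = 210 - 2558220 = -2558010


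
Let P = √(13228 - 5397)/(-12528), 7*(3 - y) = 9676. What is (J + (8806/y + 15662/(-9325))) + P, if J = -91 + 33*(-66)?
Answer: -41002124327/18006575 - √7831/12528 ≈ -2277.1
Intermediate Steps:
y = -9655/7 (y = 3 - ⅐*9676 = 3 - 9676/7 = -9655/7 ≈ -1379.3)
P = -√7831/12528 (P = √7831*(-1/12528) = -√7831/12528 ≈ -0.0070636)
J = -2269 (J = -91 - 2178 = -2269)
(J + (8806/y + 15662/(-9325))) + P = (-2269 + (8806/(-9655/7) + 15662/(-9325))) - √7831/12528 = (-2269 + (8806*(-7/9655) + 15662*(-1/9325))) - √7831/12528 = (-2269 + (-61642/9655 - 15662/9325)) - √7831/12528 = (-2269 - 145205652/18006575) - √7831/12528 = -41002124327/18006575 - √7831/12528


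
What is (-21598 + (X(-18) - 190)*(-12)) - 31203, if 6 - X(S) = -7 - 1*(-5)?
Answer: -50617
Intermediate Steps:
X(S) = 8 (X(S) = 6 - (-7 - 1*(-5)) = 6 - (-7 + 5) = 6 - 1*(-2) = 6 + 2 = 8)
(-21598 + (X(-18) - 190)*(-12)) - 31203 = (-21598 + (8 - 190)*(-12)) - 31203 = (-21598 - 182*(-12)) - 31203 = (-21598 + 2184) - 31203 = -19414 - 31203 = -50617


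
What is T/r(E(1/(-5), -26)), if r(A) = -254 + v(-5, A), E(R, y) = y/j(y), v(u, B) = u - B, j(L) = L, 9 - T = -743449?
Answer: -371729/130 ≈ -2859.5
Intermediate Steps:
T = 743458 (T = 9 - 1*(-743449) = 9 + 743449 = 743458)
E(R, y) = 1 (E(R, y) = y/y = 1)
r(A) = -259 - A (r(A) = -254 + (-5 - A) = -259 - A)
T/r(E(1/(-5), -26)) = 743458/(-259 - 1*1) = 743458/(-259 - 1) = 743458/(-260) = 743458*(-1/260) = -371729/130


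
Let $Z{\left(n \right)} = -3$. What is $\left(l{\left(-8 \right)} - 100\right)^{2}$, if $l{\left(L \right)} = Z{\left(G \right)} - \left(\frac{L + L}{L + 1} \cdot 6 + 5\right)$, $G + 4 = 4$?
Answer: $\frac{725904}{49} \approx 14814.0$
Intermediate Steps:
$G = 0$ ($G = -4 + 4 = 0$)
$l{\left(L \right)} = -8 - \frac{12 L}{1 + L}$ ($l{\left(L \right)} = -3 - \left(\frac{L + L}{L + 1} \cdot 6 + 5\right) = -3 - \left(\frac{2 L}{1 + L} 6 + 5\right) = -3 - \left(\frac{12 L}{1 + L} + 5\right) = -3 - \left(5 + \frac{12 L}{1 + L}\right) = -8 - \frac{12 L}{1 + L}$)
$\left(l{\left(-8 \right)} - 100\right)^{2} = \left(\frac{4 \left(-2 - -40\right)}{1 - 8} - 100\right)^{2} = \left(\frac{4 \left(-2 + 40\right)}{-7} - 100\right)^{2} = \left(4 \left(- \frac{1}{7}\right) 38 - 100\right)^{2} = \left(- \frac{152}{7} - 100\right)^{2} = \left(- \frac{852}{7}\right)^{2} = \frac{725904}{49}$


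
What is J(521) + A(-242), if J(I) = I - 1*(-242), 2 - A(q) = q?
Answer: 1007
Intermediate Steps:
A(q) = 2 - q
J(I) = 242 + I (J(I) = I + 242 = 242 + I)
J(521) + A(-242) = (242 + 521) + (2 - 1*(-242)) = 763 + (2 + 242) = 763 + 244 = 1007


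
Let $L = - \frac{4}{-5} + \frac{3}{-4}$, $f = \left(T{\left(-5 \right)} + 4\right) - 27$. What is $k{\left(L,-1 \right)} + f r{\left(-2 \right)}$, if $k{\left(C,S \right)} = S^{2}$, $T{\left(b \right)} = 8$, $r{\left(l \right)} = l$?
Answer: $31$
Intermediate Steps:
$f = -15$ ($f = \left(8 + 4\right) - 27 = 12 - 27 = -15$)
$L = \frac{1}{20}$ ($L = \left(-4\right) \left(- \frac{1}{5}\right) + 3 \left(- \frac{1}{4}\right) = \frac{4}{5} - \frac{3}{4} = \frac{1}{20} \approx 0.05$)
$k{\left(L,-1 \right)} + f r{\left(-2 \right)} = \left(-1\right)^{2} - -30 = 1 + 30 = 31$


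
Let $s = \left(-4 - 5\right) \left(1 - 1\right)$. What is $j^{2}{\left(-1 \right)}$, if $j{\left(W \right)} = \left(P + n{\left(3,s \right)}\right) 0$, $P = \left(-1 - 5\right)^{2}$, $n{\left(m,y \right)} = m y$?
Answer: $0$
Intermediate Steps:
$s = 0$ ($s = \left(-9\right) 0 = 0$)
$P = 36$ ($P = \left(-6\right)^{2} = 36$)
$j{\left(W \right)} = 0$ ($j{\left(W \right)} = \left(36 + 3 \cdot 0\right) 0 = \left(36 + 0\right) 0 = 36 \cdot 0 = 0$)
$j^{2}{\left(-1 \right)} = 0^{2} = 0$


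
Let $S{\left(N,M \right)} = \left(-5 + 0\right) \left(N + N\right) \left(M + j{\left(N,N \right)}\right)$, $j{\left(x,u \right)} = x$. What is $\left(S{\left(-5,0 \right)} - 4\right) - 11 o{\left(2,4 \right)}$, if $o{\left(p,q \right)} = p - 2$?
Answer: $-254$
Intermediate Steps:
$o{\left(p,q \right)} = -2 + p$
$S{\left(N,M \right)} = - 10 N \left(M + N\right)$ ($S{\left(N,M \right)} = \left(-5 + 0\right) \left(N + N\right) \left(M + N\right) = - 5 \cdot 2 N \left(M + N\right) = - 10 N \left(M + N\right)$)
$\left(S{\left(-5,0 \right)} - 4\right) - 11 o{\left(2,4 \right)} = \left(\left(-10\right) \left(-5\right) \left(0 - 5\right) - 4\right) - 11 \left(-2 + 2\right) = \left(\left(-10\right) \left(-5\right) \left(-5\right) - 4\right) - 0 = \left(-250 - 4\right) + 0 = -254 + 0 = -254$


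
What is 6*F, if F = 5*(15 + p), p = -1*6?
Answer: 270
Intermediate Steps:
p = -6
F = 45 (F = 5*(15 - 6) = 5*9 = 45)
6*F = 6*45 = 270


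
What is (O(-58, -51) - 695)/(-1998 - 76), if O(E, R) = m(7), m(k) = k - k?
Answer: 695/2074 ≈ 0.33510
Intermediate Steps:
m(k) = 0
O(E, R) = 0
(O(-58, -51) - 695)/(-1998 - 76) = (0 - 695)/(-1998 - 76) = -695/(-2074) = -695*(-1/2074) = 695/2074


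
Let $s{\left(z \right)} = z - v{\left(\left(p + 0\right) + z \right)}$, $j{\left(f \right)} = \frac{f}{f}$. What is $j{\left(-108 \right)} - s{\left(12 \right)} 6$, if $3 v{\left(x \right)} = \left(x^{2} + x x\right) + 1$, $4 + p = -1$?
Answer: $127$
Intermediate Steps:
$p = -5$ ($p = -4 - 1 = -5$)
$j{\left(f \right)} = 1$
$v{\left(x \right)} = \frac{1}{3} + \frac{2 x^{2}}{3}$ ($v{\left(x \right)} = \frac{\left(x^{2} + x x\right) + 1}{3} = \frac{\left(x^{2} + x^{2}\right) + 1}{3} = \frac{2 x^{2} + 1}{3} = \frac{1 + 2 x^{2}}{3} = \frac{1}{3} + \frac{2 x^{2}}{3}$)
$s{\left(z \right)} = - \frac{1}{3} + z - \frac{2 \left(-5 + z\right)^{2}}{3}$ ($s{\left(z \right)} = z - \left(\frac{1}{3} + \frac{2 \left(\left(-5 + 0\right) + z\right)^{2}}{3}\right) = z - \left(\frac{1}{3} + \frac{2 \left(-5 + z\right)^{2}}{3}\right) = - \frac{1}{3} + z - \frac{2 \left(-5 + z\right)^{2}}{3}$)
$j{\left(-108 \right)} - s{\left(12 \right)} 6 = 1 - \left(-17 - \frac{2 \cdot 12^{2}}{3} + \frac{23}{3} \cdot 12\right) 6 = 1 - \left(-17 - 96 + 92\right) 6 = 1 - \left(-21\right) 6 = 1 - -126 = 1 + 126 = 127$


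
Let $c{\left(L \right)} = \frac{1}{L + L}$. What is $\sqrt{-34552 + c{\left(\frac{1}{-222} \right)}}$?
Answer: $i \sqrt{34663} \approx 186.18 i$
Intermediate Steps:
$c{\left(L \right)} = \frac{1}{2 L}$
$\sqrt{-34552 + c{\left(\frac{1}{-222} \right)}} = \sqrt{-34552 + \frac{1}{2 \frac{1}{-222}}} = \sqrt{-34552 + \frac{1}{2 \left(- \frac{1}{222}\right)}} = \sqrt{-34552 + \frac{1}{2} \left(-222\right)} = \sqrt{-34552 - 111} = \sqrt{-34663} = i \sqrt{34663}$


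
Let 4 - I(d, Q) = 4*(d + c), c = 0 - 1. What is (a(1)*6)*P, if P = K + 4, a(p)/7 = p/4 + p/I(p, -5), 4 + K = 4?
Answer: 84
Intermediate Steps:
K = 0 (K = -4 + 4 = 0)
c = -1
I(d, Q) = 8 - 4*d (I(d, Q) = 4 - 4*(d - 1) = 4 - 4*(-1 + d) = 4 - (-4 + 4*d) = 4 + (4 - 4*d) = 8 - 4*d)
a(p) = 7*p/4 + 7*p/(8 - 4*p) (a(p) = 7*(p/4 + p/(8 - 4*p)) = 7*p/4 + 7*p/(8 - 4*p))
P = 4 (P = 0 + 4 = 4)
(a(1)*6)*P = (((7/4)*1*(-3 + 1)/(-2 + 1))*6)*4 = (((7/4)*1*(-2)/(-1))*6)*4 = (((7/4)*1*(-1)*(-2))*6)*4 = ((7/2)*6)*4 = 21*4 = 84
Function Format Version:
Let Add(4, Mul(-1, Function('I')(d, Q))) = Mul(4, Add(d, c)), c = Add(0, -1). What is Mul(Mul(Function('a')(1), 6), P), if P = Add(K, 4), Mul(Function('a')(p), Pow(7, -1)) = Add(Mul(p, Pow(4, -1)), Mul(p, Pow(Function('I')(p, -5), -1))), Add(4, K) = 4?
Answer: 84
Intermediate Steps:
K = 0 (K = Add(-4, 4) = 0)
c = -1
Function('I')(d, Q) = Add(8, Mul(-4, d)) (Function('I')(d, Q) = Add(4, Mul(-1, Mul(4, Add(d, -1)))) = Add(4, Mul(-1, Mul(4, Add(-1, d)))) = Add(4, Mul(-1, Add(-4, Mul(4, d)))) = Add(4, Add(4, Mul(-4, d))) = Add(8, Mul(-4, d)))
Function('a')(p) = Add(Mul(Rational(7, 4), p), Mul(7, p, Pow(Add(8, Mul(-4, p)), -1))) (Function('a')(p) = Mul(7, Add(Mul(p, Pow(4, -1)), Mul(p, Pow(Add(8, Mul(-4, p)), -1)))) = Mul(7, Add(Mul(p, Rational(1, 4)), Mul(p, Pow(Add(8, Mul(-4, p)), -1)))) = Mul(7, Add(Mul(Rational(1, 4), p), Mul(p, Pow(Add(8, Mul(-4, p)), -1)))) = Add(Mul(Rational(7, 4), p), Mul(7, p, Pow(Add(8, Mul(-4, p)), -1))))
P = 4 (P = Add(0, 4) = 4)
Mul(Mul(Function('a')(1), 6), P) = Mul(Mul(Mul(Rational(7, 4), 1, Pow(Add(-2, 1), -1), Add(-3, 1)), 6), 4) = Mul(Mul(Mul(Rational(7, 4), 1, Pow(-1, -1), -2), 6), 4) = Mul(Mul(Mul(Rational(7, 4), 1, -1, -2), 6), 4) = Mul(Mul(Rational(7, 2), 6), 4) = Mul(21, 4) = 84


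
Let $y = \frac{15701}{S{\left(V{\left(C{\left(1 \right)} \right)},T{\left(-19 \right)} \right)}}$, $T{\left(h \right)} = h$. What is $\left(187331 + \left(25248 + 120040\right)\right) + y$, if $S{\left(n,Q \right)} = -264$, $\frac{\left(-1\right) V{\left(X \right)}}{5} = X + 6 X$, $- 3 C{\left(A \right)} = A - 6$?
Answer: $\frac{87795715}{264} \approx 3.3256 \cdot 10^{5}$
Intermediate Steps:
$C{\left(A \right)} = 2 - \frac{A}{3}$ ($C{\left(A \right)} = - \frac{A - 6}{3} = - \frac{-6 + A}{3} = 2 - \frac{A}{3}$)
$V{\left(X \right)} = - 35 X$ ($V{\left(X \right)} = - 5 \left(X + 6 X\right) = - 5 \cdot 7 X = - 35 X$)
$y = - \frac{15701}{264}$ ($y = \frac{15701}{-264} = 15701 \left(- \frac{1}{264}\right) = - \frac{15701}{264} \approx -59.474$)
$\left(187331 + \left(25248 + 120040\right)\right) + y = \left(187331 + \left(25248 + 120040\right)\right) - \frac{15701}{264} = \left(187331 + 145288\right) - \frac{15701}{264} = 332619 - \frac{15701}{264} = \frac{87795715}{264}$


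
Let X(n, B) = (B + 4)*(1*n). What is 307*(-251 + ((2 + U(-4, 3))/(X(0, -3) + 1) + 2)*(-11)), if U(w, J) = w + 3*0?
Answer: -77057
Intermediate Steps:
X(n, B) = n*(4 + B) (X(n, B) = (4 + B)*n = n*(4 + B))
U(w, J) = w (U(w, J) = w + 0 = w)
307*(-251 + ((2 + U(-4, 3))/(X(0, -3) + 1) + 2)*(-11)) = 307*(-251 + ((2 - 4)/(0*(4 - 3) + 1) + 2)*(-11)) = 307*(-251 + (-2/(0*1 + 1) + 2)*(-11)) = 307*(-251 + (-2/(0 + 1) + 2)*(-11)) = 307*(-251 + (-2/1 + 2)*(-11)) = 307*(-251 + (-2*1 + 2)*(-11)) = 307*(-251 + (-2 + 2)*(-11)) = 307*(-251 + 0*(-11)) = 307*(-251 + 0) = 307*(-251) = -77057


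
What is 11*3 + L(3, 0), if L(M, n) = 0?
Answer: 33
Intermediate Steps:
11*3 + L(3, 0) = 11*3 + 0 = 33 + 0 = 33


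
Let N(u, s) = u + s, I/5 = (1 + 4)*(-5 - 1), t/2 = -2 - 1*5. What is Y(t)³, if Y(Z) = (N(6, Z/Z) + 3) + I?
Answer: -2744000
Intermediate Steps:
t = -14 (t = 2*(-2 - 1*5) = 2*(-2 - 5) = 2*(-7) = -14)
I = -150 (I = 5*((1 + 4)*(-5 - 1)) = 5*(5*(-6)) = 5*(-30) = -150)
N(u, s) = s + u
Y(Z) = -140 (Y(Z) = ((Z/Z + 6) + 3) - 150 = ((1 + 6) + 3) - 150 = (7 + 3) - 150 = 10 - 150 = -140)
Y(t)³ = (-140)³ = -2744000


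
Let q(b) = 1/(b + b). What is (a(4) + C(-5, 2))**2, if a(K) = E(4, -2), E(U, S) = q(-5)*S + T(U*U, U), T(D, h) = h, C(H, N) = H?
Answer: 16/25 ≈ 0.64000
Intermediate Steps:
q(b) = 1/(2*b)
E(U, S) = U - S/10 (E(U, S) = ((1/2)/(-5))*S + U = ((1/2)*(-1/5))*S + U = -S/10 + U = U - S/10)
a(K) = 21/5 (a(K) = 4 - 1/10*(-2) = 4 + 1/5 = 21/5)
(a(4) + C(-5, 2))**2 = (21/5 - 5)**2 = (-4/5)**2 = 16/25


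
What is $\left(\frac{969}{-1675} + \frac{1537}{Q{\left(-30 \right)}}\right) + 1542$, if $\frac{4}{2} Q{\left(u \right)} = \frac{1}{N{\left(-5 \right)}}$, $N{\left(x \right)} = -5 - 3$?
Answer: $- \frac{38609719}{1675} \approx -23051.0$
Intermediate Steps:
$N{\left(x \right)} = -8$
$Q{\left(u \right)} = - \frac{1}{16}$ ($Q{\left(u \right)} = \frac{1}{2 \left(-8\right)} = \frac{1}{2} \left(- \frac{1}{8}\right) = - \frac{1}{16}$)
$\left(\frac{969}{-1675} + \frac{1537}{Q{\left(-30 \right)}}\right) + 1542 = \left(\frac{969}{-1675} + \frac{1537}{- \frac{1}{16}}\right) + 1542 = \left(969 \left(- \frac{1}{1675}\right) + 1537 \left(-16\right)\right) + 1542 = \left(- \frac{969}{1675} - 24592\right) + 1542 = - \frac{41192569}{1675} + 1542 = - \frac{38609719}{1675}$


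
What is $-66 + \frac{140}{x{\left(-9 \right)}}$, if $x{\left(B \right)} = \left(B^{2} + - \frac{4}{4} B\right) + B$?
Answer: $- \frac{5206}{81} \approx -64.272$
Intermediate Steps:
$x{\left(B \right)} = B^{2}$ ($x{\left(B \right)} = \left(B^{2} + \left(-4\right) \frac{1}{4} B\right) + B = \left(B^{2} - B\right) + B = B^{2}$)
$-66 + \frac{140}{x{\left(-9 \right)}} = -66 + \frac{140}{\left(-9\right)^{2}} = -66 + \frac{140}{81} = - \frac{5206}{81}$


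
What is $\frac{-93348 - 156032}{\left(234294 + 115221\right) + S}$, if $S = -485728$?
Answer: $\frac{249380}{136213} \approx 1.8308$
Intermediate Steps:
$\frac{-93348 - 156032}{\left(234294 + 115221\right) + S} = \frac{-93348 - 156032}{\left(234294 + 115221\right) - 485728} = - \frac{249380}{349515 - 485728} = - \frac{249380}{-136213} = \left(-249380\right) \left(- \frac{1}{136213}\right) = \frac{249380}{136213}$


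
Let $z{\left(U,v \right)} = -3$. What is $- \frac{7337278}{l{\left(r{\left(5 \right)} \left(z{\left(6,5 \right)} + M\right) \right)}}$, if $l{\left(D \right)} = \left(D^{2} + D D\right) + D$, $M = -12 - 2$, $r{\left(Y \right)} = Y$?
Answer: $- \frac{564406}{1105} \approx -510.77$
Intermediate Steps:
$M = -14$ ($M = -12 - 2 = -14$)
$l{\left(D \right)} = D + 2 D^{2}$ ($l{\left(D \right)} = \left(D^{2} + D^{2}\right) + D = 2 D^{2} + D = D + 2 D^{2}$)
$- \frac{7337278}{l{\left(r{\left(5 \right)} \left(z{\left(6,5 \right)} + M\right) \right)}} = - \frac{7337278}{5 \left(-3 - 14\right) \left(1 + 2 \cdot 5 \left(-3 - 14\right)\right)} = - \frac{7337278}{5 \left(-17\right) \left(1 + 2 \cdot 5 \left(-17\right)\right)} = - \frac{7337278}{\left(-85\right) \left(1 + 2 \left(-85\right)\right)} = - \frac{7337278}{\left(-85\right) \left(1 - 170\right)} = - \frac{7337278}{\left(-85\right) \left(-169\right)} = - \frac{7337278}{14365} = \left(-7337278\right) \frac{1}{14365} = - \frac{564406}{1105}$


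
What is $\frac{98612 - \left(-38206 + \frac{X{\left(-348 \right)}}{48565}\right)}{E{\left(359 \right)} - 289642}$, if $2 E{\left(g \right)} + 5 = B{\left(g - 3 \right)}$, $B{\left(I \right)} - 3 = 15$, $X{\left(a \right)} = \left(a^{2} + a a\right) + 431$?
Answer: $- \frac{13288647062}{28132296115} \approx -0.47236$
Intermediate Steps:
$X{\left(a \right)} = 431 + 2 a^{2}$ ($X{\left(a \right)} = \left(a^{2} + a^{2}\right) + 431 = 2 a^{2} + 431 = 431 + 2 a^{2}$)
$B{\left(I \right)} = 18$ ($B{\left(I \right)} = 3 + 15 = 18$)
$E{\left(g \right)} = \frac{13}{2}$ ($E{\left(g \right)} = - \frac{5}{2} + \frac{1}{2} \cdot 18 = - \frac{5}{2} + 9 = \frac{13}{2}$)
$\frac{98612 - \left(-38206 + \frac{X{\left(-348 \right)}}{48565}\right)}{E{\left(359 \right)} - 289642} = \frac{98612 + \left(38206 - \frac{431 + 2 \left(-348\right)^{2}}{48565}\right)}{\frac{13}{2} - 289642} = \frac{98612 + \left(38206 - \left(431 + 2 \cdot 121104\right) \frac{1}{48565}\right)}{- \frac{579271}{2}} = \left(98612 + \left(38206 - \left(431 + 242208\right) \frac{1}{48565}\right)\right) \left(- \frac{2}{579271}\right) = \left(98612 + \left(38206 - 242639 \cdot \frac{1}{48565}\right)\right) \left(- \frac{2}{579271}\right) = \left(98612 + \left(38206 - \frac{242639}{48565}\right)\right) \left(- \frac{2}{579271}\right) = \left(98612 + \frac{1855231751}{48565}\right) \left(- \frac{2}{579271}\right) = \frac{6644323531}{48565} \left(- \frac{2}{579271}\right) = - \frac{13288647062}{28132296115}$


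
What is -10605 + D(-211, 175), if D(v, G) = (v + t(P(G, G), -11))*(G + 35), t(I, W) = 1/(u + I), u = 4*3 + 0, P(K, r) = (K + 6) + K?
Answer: -10104255/184 ≈ -54914.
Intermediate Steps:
P(K, r) = 6 + 2*K (P(K, r) = (6 + K) + K = 6 + 2*K)
u = 12 (u = 12 + 0 = 12)
t(I, W) = 1/(12 + I)
D(v, G) = (35 + G)*(v + 1/(18 + 2*G)) (D(v, G) = (v + 1/(12 + (6 + 2*G)))*(G + 35) = (v + 1/(18 + 2*G))*(35 + G) = (35 + G)*(v + 1/(18 + 2*G)))
-10605 + D(-211, 175) = -10605 + (35 + 175 + 2*(-211)*(9 + 175)*(35 + 175))/(2*(9 + 175)) = -10605 + (½)*(35 + 175 + 2*(-211)*184*210)/184 = -10605 + (½)*(1/184)*(35 + 175 - 16306080) = -10605 + (½)*(1/184)*(-16305870) = -10605 - 8152935/184 = -10104255/184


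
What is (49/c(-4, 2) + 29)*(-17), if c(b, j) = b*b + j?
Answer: -9707/18 ≈ -539.28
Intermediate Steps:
c(b, j) = j + b² (c(b, j) = b² + j = j + b²)
(49/c(-4, 2) + 29)*(-17) = (49/(2 + (-4)²) + 29)*(-17) = (49/(2 + 16) + 29)*(-17) = (49/18 + 29)*(-17) = (571/18)*(-17) = -9707/18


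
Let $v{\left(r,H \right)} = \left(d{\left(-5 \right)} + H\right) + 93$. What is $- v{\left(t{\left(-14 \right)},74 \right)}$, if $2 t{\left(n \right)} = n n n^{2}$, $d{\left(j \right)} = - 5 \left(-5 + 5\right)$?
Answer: $-167$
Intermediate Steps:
$d{\left(j \right)} = 0$ ($d{\left(j \right)} = \left(-5\right) 0 = 0$)
$t{\left(n \right)} = \frac{n^{4}}{2}$ ($t{\left(n \right)} = \frac{n n n^{2}}{2} = \frac{n^{2} n^{2}}{2} = \frac{n^{4}}{2}$)
$v{\left(r,H \right)} = 93 + H$ ($v{\left(r,H \right)} = \left(0 + H\right) + 93 = H + 93 = 93 + H$)
$- v{\left(t{\left(-14 \right)},74 \right)} = - (93 + 74) = \left(-1\right) 167 = -167$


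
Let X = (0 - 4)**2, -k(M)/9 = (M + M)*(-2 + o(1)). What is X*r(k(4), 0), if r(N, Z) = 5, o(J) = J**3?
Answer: 80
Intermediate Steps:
k(M) = 18*M (k(M) = -9*(M + M)*(-2 + 1**3) = -9*2*M*(-2 + 1) = -9*2*M*(-1) = -(-18)*M = 18*M)
X = 16 (X = (-4)**2 = 16)
X*r(k(4), 0) = 16*5 = 80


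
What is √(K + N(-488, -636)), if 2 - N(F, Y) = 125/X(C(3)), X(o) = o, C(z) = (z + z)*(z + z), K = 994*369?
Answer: √13204243/6 ≈ 605.63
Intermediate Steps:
K = 366786
C(z) = 4*z² (C(z) = (2*z)*(2*z) = 4*z²)
N(F, Y) = -53/36 (N(F, Y) = 2 - 125/(4*3²) = 2 - 125/(4*9) = 2 - 125/36 = -53/36)
√(K + N(-488, -636)) = √(366786 - 53/36) = √(13204243/36) = √13204243/6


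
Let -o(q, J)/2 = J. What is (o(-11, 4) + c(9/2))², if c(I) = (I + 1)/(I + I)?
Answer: 17689/324 ≈ 54.596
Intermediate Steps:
o(q, J) = -2*J
c(I) = (1 + I)/(2*I) (c(I) = (1 + I)/((2*I)) = (1 + I)*(1/(2*I)) = (1 + I)/(2*I))
(o(-11, 4) + c(9/2))² = (-2*4 + (1 + 9/2)/(2*((9/2))))² = (-8 + (1 + 9*(½))/(2*((9*(½)))))² = (-8 + (1 + 9/2)/(2*(9/2)))² = (-8 + (½)*(2/9)*(11/2))² = (-8 + 11/18)² = (-133/18)² = 17689/324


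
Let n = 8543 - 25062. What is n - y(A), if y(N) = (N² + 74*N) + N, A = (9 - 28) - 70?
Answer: -17765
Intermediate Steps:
n = -16519
A = -89 (A = -19 - 70 = -89)
y(N) = N² + 75*N
n - y(A) = -16519 - (-89)*(75 - 89) = -16519 - (-89)*(-14) = -16519 - 1*1246 = -16519 - 1246 = -17765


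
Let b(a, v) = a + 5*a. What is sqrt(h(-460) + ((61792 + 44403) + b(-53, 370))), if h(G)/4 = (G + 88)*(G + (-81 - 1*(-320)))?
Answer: 5*sqrt(17389) ≈ 659.34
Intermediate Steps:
b(a, v) = 6*a
h(G) = 4*(88 + G)*(239 + G) (h(G) = 4*((G + 88)*(G + (-81 - 1*(-320)))) = 4*((88 + G)*(G + (-81 + 320))) = 4*((88 + G)*(G + 239)) = 4*((88 + G)*(239 + G)) = 4*(88 + G)*(239 + G))
sqrt(h(-460) + ((61792 + 44403) + b(-53, 370))) = sqrt((84128 + 4*(-460)**2 + 1308*(-460)) + ((61792 + 44403) + 6*(-53))) = sqrt((84128 + 4*211600 - 601680) + (106195 - 318)) = sqrt((84128 + 846400 - 601680) + 105877) = sqrt(328848 + 105877) = sqrt(434725) = 5*sqrt(17389)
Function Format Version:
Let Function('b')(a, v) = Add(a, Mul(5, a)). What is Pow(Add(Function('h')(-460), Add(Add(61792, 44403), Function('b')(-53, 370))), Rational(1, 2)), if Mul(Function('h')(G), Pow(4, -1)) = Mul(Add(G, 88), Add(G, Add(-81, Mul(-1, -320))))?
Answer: Mul(5, Pow(17389, Rational(1, 2))) ≈ 659.34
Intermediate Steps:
Function('b')(a, v) = Mul(6, a)
Function('h')(G) = Mul(4, Add(88, G), Add(239, G)) (Function('h')(G) = Mul(4, Mul(Add(G, 88), Add(G, Add(-81, Mul(-1, -320))))) = Mul(4, Mul(Add(88, G), Add(G, Add(-81, 320)))) = Mul(4, Mul(Add(88, G), Add(G, 239))) = Mul(4, Mul(Add(88, G), Add(239, G))) = Mul(4, Add(88, G), Add(239, G)))
Pow(Add(Function('h')(-460), Add(Add(61792, 44403), Function('b')(-53, 370))), Rational(1, 2)) = Pow(Add(Add(84128, Mul(4, Pow(-460, 2)), Mul(1308, -460)), Add(Add(61792, 44403), Mul(6, -53))), Rational(1, 2)) = Pow(Add(Add(84128, Mul(4, 211600), -601680), Add(106195, -318)), Rational(1, 2)) = Pow(Add(Add(84128, 846400, -601680), 105877), Rational(1, 2)) = Pow(Add(328848, 105877), Rational(1, 2)) = Pow(434725, Rational(1, 2)) = Mul(5, Pow(17389, Rational(1, 2)))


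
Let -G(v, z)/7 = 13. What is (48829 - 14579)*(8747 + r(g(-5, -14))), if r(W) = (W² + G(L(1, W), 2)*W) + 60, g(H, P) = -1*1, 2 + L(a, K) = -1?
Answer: 304790750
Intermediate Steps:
L(a, K) = -3 (L(a, K) = -2 - 1 = -3)
G(v, z) = -91 (G(v, z) = -7*13 = -91)
g(H, P) = -1
r(W) = 60 + W² - 91*W (r(W) = (W² - 91*W) + 60 = 60 + W² - 91*W)
(48829 - 14579)*(8747 + r(g(-5, -14))) = (48829 - 14579)*(8747 + (60 + (-1)² - 91*(-1))) = 34250*(8747 + (60 + 1 + 91)) = 34250*(8747 + 152) = 34250*8899 = 304790750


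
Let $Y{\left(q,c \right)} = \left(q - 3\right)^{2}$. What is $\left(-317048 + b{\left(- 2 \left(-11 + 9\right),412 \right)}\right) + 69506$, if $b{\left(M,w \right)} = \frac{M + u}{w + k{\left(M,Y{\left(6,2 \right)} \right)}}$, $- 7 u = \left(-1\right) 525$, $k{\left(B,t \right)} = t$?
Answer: $- \frac{104215103}{421} \approx -2.4754 \cdot 10^{5}$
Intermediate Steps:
$Y{\left(q,c \right)} = \left(-3 + q\right)^{2}$
$u = 75$ ($u = - \frac{\left(-1\right) 525}{7} = \left(- \frac{1}{7}\right) \left(-525\right) = 75$)
$b{\left(M,w \right)} = \frac{75 + M}{9 + w}$ ($b{\left(M,w \right)} = \frac{M + 75}{w + \left(-3 + 6\right)^{2}} = \frac{75 + M}{w + 3^{2}} = \frac{75 + M}{w + 9} = \frac{75 + M}{9 + w}$)
$\left(-317048 + b{\left(- 2 \left(-11 + 9\right),412 \right)}\right) + 69506 = \left(-317048 + \frac{75 - 2 \left(-11 + 9\right)}{9 + 412}\right) + 69506 = \left(-317048 + \frac{75 - -4}{421}\right) + 69506 = \left(-317048 + \frac{75 + 4}{421}\right) + 69506 = \left(-317048 + \frac{1}{421} \cdot 79\right) + 69506 = \left(-317048 + \frac{79}{421}\right) + 69506 = - \frac{133477129}{421} + 69506 = - \frac{104215103}{421}$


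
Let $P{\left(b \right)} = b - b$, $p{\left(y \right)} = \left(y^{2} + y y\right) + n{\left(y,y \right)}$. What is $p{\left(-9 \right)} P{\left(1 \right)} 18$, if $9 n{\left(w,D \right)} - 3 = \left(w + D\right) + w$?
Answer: $0$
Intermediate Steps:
$n{\left(w,D \right)} = \frac{1}{3} + \frac{D}{9} + \frac{2 w}{9}$ ($n{\left(w,D \right)} = \frac{1}{3} + \frac{\left(w + D\right) + w}{9} = \frac{1}{3} + \frac{\left(D + w\right) + w}{9} = \frac{1}{3} + \frac{D + 2 w}{9} = \frac{1}{3} + \left(\frac{D}{9} + \frac{2 w}{9}\right) = \frac{1}{3} + \frac{D}{9} + \frac{2 w}{9}$)
$p{\left(y \right)} = \frac{1}{3} + 2 y^{2} + \frac{y}{3}$ ($p{\left(y \right)} = \left(y^{2} + y y\right) + \left(\frac{1}{3} + \frac{y}{9} + \frac{2 y}{9}\right) = \left(y^{2} + y^{2}\right) + \left(\frac{1}{3} + \frac{y}{3}\right) = 2 y^{2} + \left(\frac{1}{3} + \frac{y}{3}\right) = \frac{1}{3} + 2 y^{2} + \frac{y}{3}$)
$P{\left(b \right)} = 0$
$p{\left(-9 \right)} P{\left(1 \right)} 18 = \left(\frac{1}{3} + 2 \left(-9\right)^{2} + \frac{1}{3} \left(-9\right)\right) 0 \cdot 18 = \left(\frac{1}{3} + 2 \cdot 81 - 3\right) 0 \cdot 18 = \left(\frac{1}{3} + 162 - 3\right) 0 \cdot 18 = \frac{478}{3} \cdot 0 \cdot 18 = 0 \cdot 18 = 0$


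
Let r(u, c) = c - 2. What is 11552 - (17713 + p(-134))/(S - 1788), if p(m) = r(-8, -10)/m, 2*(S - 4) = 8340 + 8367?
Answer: 10167002222/880313 ≈ 11549.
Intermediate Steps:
r(u, c) = -2 + c
S = 16715/2 (S = 4 + (8340 + 8367)/2 = 4 + (½)*16707 = 4 + 16707/2 = 16715/2 ≈ 8357.5)
p(m) = -12/m (p(m) = (-2 - 10)/m = -12/m)
11552 - (17713 + p(-134))/(S - 1788) = 11552 - (17713 - 12/(-134))/(16715/2 - 1788) = 11552 - (17713 - 12*(-1/134))/13139/2 = 11552 - (17713 + 6/67)*2/13139 = 11552 - 1186777*2/(67*13139) = 11552 - 1*2373554/880313 = 11552 - 2373554/880313 = 10167002222/880313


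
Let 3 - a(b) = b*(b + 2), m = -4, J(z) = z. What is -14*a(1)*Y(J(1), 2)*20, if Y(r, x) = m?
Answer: 0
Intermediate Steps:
Y(r, x) = -4
a(b) = 3 - b*(2 + b) (a(b) = 3 - b*(b + 2) = 3 - b*(2 + b))
-14*a(1)*Y(J(1), 2)*20 = -14*(3 - 1*1² - 2*1)*(-4)*20 = -14*(3 - 1*1 - 2)*(-4)*20 = -14*(3 - 1 - 2)*(-4)*20 = -0*(-4)*20 = -14*0*20 = 0*20 = 0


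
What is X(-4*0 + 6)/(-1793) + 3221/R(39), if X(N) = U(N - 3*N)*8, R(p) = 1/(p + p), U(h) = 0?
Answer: 251238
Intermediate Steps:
R(p) = 1/(2*p)
X(N) = 0 (X(N) = 0*8 = 0)
X(-4*0 + 6)/(-1793) + 3221/R(39) = 0/(-1793) + 3221/(((½)/39)) = 0*(-1/1793) + 3221/(((½)*(1/39))) = 0 + 3221/(1/78) = 0 + 3221*78 = 0 + 251238 = 251238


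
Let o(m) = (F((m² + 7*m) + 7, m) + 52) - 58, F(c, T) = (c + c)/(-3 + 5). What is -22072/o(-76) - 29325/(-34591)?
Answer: -609682927/181429795 ≈ -3.3604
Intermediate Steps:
F(c, T) = c (F(c, T) = (2*c)/2 = (2*c)*(½) = c)
o(m) = 1 + m² + 7*m (o(m) = (((m² + 7*m) + 7) + 52) - 58 = ((7 + m² + 7*m) + 52) - 58 = (59 + m² + 7*m) - 58 = 1 + m² + 7*m)
-22072/o(-76) - 29325/(-34591) = -22072/(1 + (-76)² + 7*(-76)) - 29325/(-34591) = -22072/(1 + 5776 - 532) - 29325*(-1/34591) = -22072/5245 + 29325/34591 = -609682927/181429795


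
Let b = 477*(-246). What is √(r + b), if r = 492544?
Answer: √375202 ≈ 612.54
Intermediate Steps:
b = -117342
√(r + b) = √(492544 - 117342) = √375202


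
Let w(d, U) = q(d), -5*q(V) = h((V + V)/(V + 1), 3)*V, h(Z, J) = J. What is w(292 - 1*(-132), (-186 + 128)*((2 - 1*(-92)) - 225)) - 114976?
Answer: -576152/5 ≈ -1.1523e+5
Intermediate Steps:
q(V) = -3*V/5
w(d, U) = -3*d/5
w(292 - 1*(-132), (-186 + 128)*((2 - 1*(-92)) - 225)) - 114976 = -3*(292 - 1*(-132))/5 - 114976 = -3*(292 + 132)/5 - 114976 = -3/5*424 - 114976 = -1272/5 - 114976 = -576152/5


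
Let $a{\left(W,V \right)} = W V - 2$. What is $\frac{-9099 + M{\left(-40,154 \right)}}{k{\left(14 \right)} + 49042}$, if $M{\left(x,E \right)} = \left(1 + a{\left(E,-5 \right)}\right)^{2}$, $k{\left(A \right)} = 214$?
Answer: $\frac{292671}{24628} \approx 11.884$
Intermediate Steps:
$a{\left(W,V \right)} = -2 + V W$ ($a{\left(W,V \right)} = V W - 2 = -2 + V W$)
$M{\left(x,E \right)} = \left(-1 - 5 E\right)^{2}$ ($M{\left(x,E \right)} = \left(1 - \left(2 + 5 E\right)\right)^{2} = \left(-1 - 5 E\right)^{2}$)
$\frac{-9099 + M{\left(-40,154 \right)}}{k{\left(14 \right)} + 49042} = \frac{-9099 + \left(1 + 5 \cdot 154\right)^{2}}{214 + 49042} = \frac{-9099 + \left(1 + 770\right)^{2}}{49256} = \left(-9099 + 771^{2}\right) \frac{1}{49256} = \left(-9099 + 594441\right) \frac{1}{49256} = 585342 \cdot \frac{1}{49256} = \frac{292671}{24628}$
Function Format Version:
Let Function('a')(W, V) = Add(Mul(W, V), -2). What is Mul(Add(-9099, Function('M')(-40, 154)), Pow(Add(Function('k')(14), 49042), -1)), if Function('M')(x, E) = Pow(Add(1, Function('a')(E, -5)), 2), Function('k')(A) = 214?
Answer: Rational(292671, 24628) ≈ 11.884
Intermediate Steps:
Function('a')(W, V) = Add(-2, Mul(V, W)) (Function('a')(W, V) = Add(Mul(V, W), -2) = Add(-2, Mul(V, W)))
Function('M')(x, E) = Pow(Add(-1, Mul(-5, E)), 2) (Function('M')(x, E) = Pow(Add(1, Add(-2, Mul(-5, E))), 2) = Pow(Add(-1, Mul(-5, E)), 2))
Mul(Add(-9099, Function('M')(-40, 154)), Pow(Add(Function('k')(14), 49042), -1)) = Mul(Add(-9099, Pow(Add(1, Mul(5, 154)), 2)), Pow(Add(214, 49042), -1)) = Mul(Add(-9099, Pow(Add(1, 770), 2)), Pow(49256, -1)) = Mul(Add(-9099, Pow(771, 2)), Rational(1, 49256)) = Mul(Add(-9099, 594441), Rational(1, 49256)) = Mul(585342, Rational(1, 49256)) = Rational(292671, 24628)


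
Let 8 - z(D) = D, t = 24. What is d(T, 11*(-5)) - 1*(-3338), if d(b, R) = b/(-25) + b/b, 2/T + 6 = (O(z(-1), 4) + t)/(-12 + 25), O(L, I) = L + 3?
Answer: 1752988/525 ≈ 3339.0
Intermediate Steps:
z(D) = 8 - D
O(L, I) = 3 + L
T = -13/21 (T = 2/(-6 + ((3 + (8 - 1*(-1))) + 24)/(-12 + 25)) = 2/(-6 + ((3 + (8 + 1)) + 24)/13) = 2/(-6 + ((3 + 9) + 24)*(1/13)) = 2/(-6 + (12 + 24)*(1/13)) = 2/(-6 + 36*(1/13)) = 2/(-6 + 36/13) = 2/(-42/13) = 2*(-13/42) = -13/21 ≈ -0.61905)
d(b, R) = 1 - b/25 (d(b, R) = b*(-1/25) + 1 = -b/25 + 1 = 1 - b/25)
d(T, 11*(-5)) - 1*(-3338) = (1 - 1/25*(-13/21)) - 1*(-3338) = (1 + 13/525) + 3338 = 538/525 + 3338 = 1752988/525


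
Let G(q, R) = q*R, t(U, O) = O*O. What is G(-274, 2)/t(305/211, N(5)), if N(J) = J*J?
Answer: -548/625 ≈ -0.87680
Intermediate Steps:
N(J) = J**2
t(U, O) = O**2
G(q, R) = R*q
G(-274, 2)/t(305/211, N(5)) = (2*(-274))/((5**2)**2) = -548/(25**2) = -548/625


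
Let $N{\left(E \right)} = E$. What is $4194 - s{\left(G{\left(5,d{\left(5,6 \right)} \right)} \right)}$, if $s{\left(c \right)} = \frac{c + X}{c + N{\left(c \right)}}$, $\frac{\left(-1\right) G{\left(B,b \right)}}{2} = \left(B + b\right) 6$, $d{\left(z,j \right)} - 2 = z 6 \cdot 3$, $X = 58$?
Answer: $\frac{4881263}{1164} \approx 4193.5$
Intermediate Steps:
$d{\left(z,j \right)} = 2 + 18 z$ ($d{\left(z,j \right)} = 2 + z 6 \cdot 3 = 2 + 6 z 3 = 2 + 18 z$)
$G{\left(B,b \right)} = - 12 B - 12 b$ ($G{\left(B,b \right)} = - 2 \left(B + b\right) 6 = - 2 \left(6 B + 6 b\right) = - 12 B - 12 b$)
$s{\left(c \right)} = \frac{58 + c}{2 c}$ ($s{\left(c \right)} = \frac{c + 58}{c + c} = \frac{58 + c}{2 c}$)
$4194 - s{\left(G{\left(5,d{\left(5,6 \right)} \right)} \right)} = 4194 - \frac{58 - \left(60 + 12 \left(2 + 18 \cdot 5\right)\right)}{2 \left(\left(-12\right) 5 - 12 \left(2 + 18 \cdot 5\right)\right)} = 4194 - \frac{58 - \left(60 + 12 \left(2 + 90\right)\right)}{2 \left(-60 - 12 \left(2 + 90\right)\right)} = 4194 - \frac{58 - 1164}{2 \left(-60 - 1104\right)} = 4194 - \frac{58 - 1164}{2 \left(-1164\right)} = 4194 - \frac{1}{2} \left(- \frac{1}{1164}\right) \left(-1106\right) = 4194 - \frac{553}{1164} = \frac{4881263}{1164}$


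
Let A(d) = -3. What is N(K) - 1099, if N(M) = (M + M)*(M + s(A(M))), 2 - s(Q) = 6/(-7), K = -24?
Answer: -589/7 ≈ -84.143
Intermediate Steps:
s(Q) = 20/7 (s(Q) = 2 - 6/(-7) = 2 - 6*(-1)/7 = 2 - 1*(-6/7) = 2 + 6/7 = 20/7)
N(M) = 2*M*(20/7 + M) (N(M) = (M + M)*(M + 20/7) = (2*M)*(20/7 + M) = 2*M*(20/7 + M))
N(K) - 1099 = (2/7)*(-24)*(20 + 7*(-24)) - 1099 = (2/7)*(-24)*(20 - 168) - 1099 = (2/7)*(-24)*(-148) - 1099 = 7104/7 - 1099 = -589/7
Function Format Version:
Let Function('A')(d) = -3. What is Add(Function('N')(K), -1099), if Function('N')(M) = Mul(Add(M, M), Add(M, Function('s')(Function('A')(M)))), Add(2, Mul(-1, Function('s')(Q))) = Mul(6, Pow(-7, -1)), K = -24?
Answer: Rational(-589, 7) ≈ -84.143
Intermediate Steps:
Function('s')(Q) = Rational(20, 7) (Function('s')(Q) = Add(2, Mul(-1, Mul(6, Pow(-7, -1)))) = Add(2, Mul(-1, Mul(6, Rational(-1, 7)))) = Add(2, Mul(-1, Rational(-6, 7))) = Add(2, Rational(6, 7)) = Rational(20, 7))
Function('N')(M) = Mul(2, M, Add(Rational(20, 7), M)) (Function('N')(M) = Mul(Add(M, M), Add(M, Rational(20, 7))) = Mul(Mul(2, M), Add(Rational(20, 7), M)) = Mul(2, M, Add(Rational(20, 7), M)))
Add(Function('N')(K), -1099) = Add(Mul(Rational(2, 7), -24, Add(20, Mul(7, -24))), -1099) = Add(Mul(Rational(2, 7), -24, Add(20, -168)), -1099) = Add(Mul(Rational(2, 7), -24, -148), -1099) = Add(Rational(7104, 7), -1099) = Rational(-589, 7)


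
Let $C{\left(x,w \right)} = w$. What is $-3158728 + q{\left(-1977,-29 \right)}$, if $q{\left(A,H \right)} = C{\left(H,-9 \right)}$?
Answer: $-3158737$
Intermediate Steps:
$q{\left(A,H \right)} = -9$
$-3158728 + q{\left(-1977,-29 \right)} = -3158728 - 9 = -3158737$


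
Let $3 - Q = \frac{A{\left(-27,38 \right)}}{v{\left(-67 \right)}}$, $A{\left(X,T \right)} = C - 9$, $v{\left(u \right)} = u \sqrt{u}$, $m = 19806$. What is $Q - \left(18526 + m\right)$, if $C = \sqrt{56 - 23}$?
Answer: $-38329 + \frac{i \sqrt{67} \left(9 - \sqrt{33}\right)}{4489} \approx -38329.0 + 0.005936 i$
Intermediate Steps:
$C = \sqrt{33} \approx 5.7446$
$v{\left(u \right)} = u^{\frac{3}{2}}$
$A{\left(X,T \right)} = -9 + \sqrt{33}$ ($A{\left(X,T \right)} = \sqrt{33} - 9 = -9 + \sqrt{33}$)
$Q = 3 - \frac{i \sqrt{67} \left(-9 + \sqrt{33}\right)}{4489}$ ($Q = 3 - \frac{-9 + \sqrt{33}}{\left(-67\right)^{\frac{3}{2}}} = 3 - \frac{-9 + \sqrt{33}}{\left(-67\right) i \sqrt{67}} = 3 - \left(-9 + \sqrt{33}\right) \frac{i \sqrt{67}}{4489} = 3 - \frac{i \sqrt{67} \left(-9 + \sqrt{33}\right)}{4489} \approx 3.0 + 0.005936 i$)
$Q - \left(18526 + m\right) = \left(3 + \frac{i \sqrt{67} \left(9 - \sqrt{33}\right)}{4489}\right) - \left(18526 + 19806\right) = \left(3 + \frac{i \sqrt{67} \left(9 - \sqrt{33}\right)}{4489}\right) - 38332 = -38329 + \frac{i \sqrt{67} \left(9 - \sqrt{33}\right)}{4489}$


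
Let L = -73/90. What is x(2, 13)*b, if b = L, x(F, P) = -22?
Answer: 803/45 ≈ 17.844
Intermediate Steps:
L = -73/90 (L = -73*1/90 = -73/90 ≈ -0.81111)
b = -73/90 ≈ -0.81111
x(2, 13)*b = -22*(-73/90) = 803/45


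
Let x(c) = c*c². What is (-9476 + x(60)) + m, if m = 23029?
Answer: 229553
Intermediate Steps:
x(c) = c³
(-9476 + x(60)) + m = (-9476 + 60³) + 23029 = (-9476 + 216000) + 23029 = 206524 + 23029 = 229553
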